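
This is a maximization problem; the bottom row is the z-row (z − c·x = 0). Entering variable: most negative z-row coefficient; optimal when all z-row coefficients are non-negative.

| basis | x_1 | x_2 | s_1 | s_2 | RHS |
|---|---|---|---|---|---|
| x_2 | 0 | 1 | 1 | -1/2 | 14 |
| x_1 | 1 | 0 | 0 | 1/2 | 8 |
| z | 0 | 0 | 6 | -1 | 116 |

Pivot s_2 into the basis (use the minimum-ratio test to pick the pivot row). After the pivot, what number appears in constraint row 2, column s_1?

0

Ratio test on column s_2 — row 1: entry -1/2 ≤ 0; row 2: 8/(1/2) = 16. Minimum is 16 at row 2 (x_1 leaves); pivot element 1/2.
Divide row 2 by 1/2; eliminate column s_2 from the other rows.
In the new row 2, the s_1 entry is the old entry divided by the pivot: 0/(1/2) = 0.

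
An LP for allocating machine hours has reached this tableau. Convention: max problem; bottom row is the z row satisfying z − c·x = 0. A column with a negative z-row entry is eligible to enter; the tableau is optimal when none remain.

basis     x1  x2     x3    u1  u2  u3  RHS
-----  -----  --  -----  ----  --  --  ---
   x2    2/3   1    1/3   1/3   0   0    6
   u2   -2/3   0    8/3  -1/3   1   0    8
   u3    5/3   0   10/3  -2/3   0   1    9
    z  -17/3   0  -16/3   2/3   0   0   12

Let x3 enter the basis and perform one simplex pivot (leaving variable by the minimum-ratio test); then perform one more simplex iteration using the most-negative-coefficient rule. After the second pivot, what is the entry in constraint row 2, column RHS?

58/5

Ratio test on column x3 — row 1: 6/(1/3) = 18; row 2: 8/(8/3) = 3; row 3: 9/(10/3) = 27/10. Minimum is 27/10 at row 3 (u3 leaves); pivot element 10/3.
Divide row 3 by 10/3; eliminate column x3 from the other rows.
Second iteration: most negative z-row entry is -3 in column x1, so x1 enters.
Ratio test on column x1 — row 1: (51/10)/(1/2) = 51/5; row 2: entry -2 ≤ 0; row 3: (27/10)/(1/2) = 27/5. Minimum is 27/5 at row 3 (x3 leaves); pivot element 1/2.
Divide row 3 by 1/2; eliminate column x1 from the other rows.
After both pivots, the entry at constraint row 2, column RHS is 58/5.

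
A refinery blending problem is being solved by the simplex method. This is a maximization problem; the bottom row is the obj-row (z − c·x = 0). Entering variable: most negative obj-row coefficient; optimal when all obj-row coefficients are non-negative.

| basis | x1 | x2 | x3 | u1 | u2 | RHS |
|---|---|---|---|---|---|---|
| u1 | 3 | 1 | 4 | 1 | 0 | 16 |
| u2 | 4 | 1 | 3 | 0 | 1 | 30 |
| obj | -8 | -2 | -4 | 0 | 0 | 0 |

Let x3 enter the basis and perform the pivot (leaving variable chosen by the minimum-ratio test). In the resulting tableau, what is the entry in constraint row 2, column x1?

7/4

Ratio test on column x3 — row 1: 16/4 = 4; row 2: 30/3 = 10. Minimum is 4 at row 1 (u1 leaves); pivot element 4.
Divide row 1 by 4; eliminate column x3 from the other rows.
Row 2 update in column x1: 4 − 3·(3/4) = 7/4.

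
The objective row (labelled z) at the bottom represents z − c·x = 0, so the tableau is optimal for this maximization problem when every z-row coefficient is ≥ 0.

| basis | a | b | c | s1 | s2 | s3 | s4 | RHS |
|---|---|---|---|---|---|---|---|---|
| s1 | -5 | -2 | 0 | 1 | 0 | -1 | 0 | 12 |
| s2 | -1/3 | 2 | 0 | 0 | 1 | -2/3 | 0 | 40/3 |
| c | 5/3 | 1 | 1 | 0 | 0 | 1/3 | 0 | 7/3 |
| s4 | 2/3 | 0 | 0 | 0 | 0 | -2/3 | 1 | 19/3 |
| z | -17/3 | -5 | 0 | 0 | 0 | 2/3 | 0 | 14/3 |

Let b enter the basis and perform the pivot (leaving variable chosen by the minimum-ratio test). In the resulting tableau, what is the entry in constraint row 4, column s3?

Ratio test on column b — row 1: entry -2 ≤ 0; row 2: (40/3)/2 = 20/3; row 3: (7/3)/1 = 7/3; row 4: entry 0 ≤ 0. Minimum is 7/3 at row 3 (c leaves); pivot element 1.
Divide row 3 by 1; eliminate column b from the other rows.
Row 4 update in column s3: -2/3 − 0·(1/3) = -2/3.

-2/3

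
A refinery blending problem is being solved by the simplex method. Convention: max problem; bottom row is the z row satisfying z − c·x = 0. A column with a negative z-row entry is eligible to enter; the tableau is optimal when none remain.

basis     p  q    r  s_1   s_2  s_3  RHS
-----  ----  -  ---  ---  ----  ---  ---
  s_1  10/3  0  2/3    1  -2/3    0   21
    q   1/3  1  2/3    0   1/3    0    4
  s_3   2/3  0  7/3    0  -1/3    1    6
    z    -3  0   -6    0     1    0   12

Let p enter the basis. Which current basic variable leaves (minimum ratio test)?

Column p entries and ratios — s_1: 21/(10/3) = 63/10; q: 4/(1/3) = 12; s_3: 6/(2/3) = 9.
Smallest ratio is 63/10 in the row of s_1, so s_1 leaves.

s_1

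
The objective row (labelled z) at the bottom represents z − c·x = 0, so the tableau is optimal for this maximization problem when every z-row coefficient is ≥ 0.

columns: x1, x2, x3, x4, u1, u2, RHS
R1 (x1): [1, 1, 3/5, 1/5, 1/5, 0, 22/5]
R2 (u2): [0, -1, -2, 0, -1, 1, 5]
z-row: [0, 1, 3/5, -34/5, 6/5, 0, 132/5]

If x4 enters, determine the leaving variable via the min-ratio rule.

x1

Column x4 entries and ratios — x1: (22/5)/(1/5) = 22; u2: 0 ≤ 0, skip.
Smallest ratio is 22 in the row of x1, so x1 leaves.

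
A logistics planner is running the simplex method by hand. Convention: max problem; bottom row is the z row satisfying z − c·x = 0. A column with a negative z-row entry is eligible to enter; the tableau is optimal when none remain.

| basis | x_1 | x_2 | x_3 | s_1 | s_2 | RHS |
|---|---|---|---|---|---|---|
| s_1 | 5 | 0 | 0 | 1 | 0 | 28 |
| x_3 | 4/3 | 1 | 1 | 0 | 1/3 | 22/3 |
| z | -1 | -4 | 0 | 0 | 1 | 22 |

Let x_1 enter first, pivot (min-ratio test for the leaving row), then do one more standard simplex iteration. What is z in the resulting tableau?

Ratio test on column x_1 — row 1: 28/5 = 28/5; row 2: (22/3)/(4/3) = 11/2. Minimum is 11/2 at row 2 (x_3 leaves); pivot element 4/3.
Pivot on row 2; the z-row RHS becomes 22 − (-1)·(11/2) = 55/2.
Next entering variable (most negative z-row entry -13/4): x_2.
Ratio test on column x_2 — row 1: entry -15/4 ≤ 0; row 2: (11/2)/(3/4) = 22/3. Minimum is 22/3 at row 2 (x_1 leaves); pivot element 3/4.
After the second pivot the z-row RHS is 55/2 − (-13/4)·(22/3) = 154/3.

154/3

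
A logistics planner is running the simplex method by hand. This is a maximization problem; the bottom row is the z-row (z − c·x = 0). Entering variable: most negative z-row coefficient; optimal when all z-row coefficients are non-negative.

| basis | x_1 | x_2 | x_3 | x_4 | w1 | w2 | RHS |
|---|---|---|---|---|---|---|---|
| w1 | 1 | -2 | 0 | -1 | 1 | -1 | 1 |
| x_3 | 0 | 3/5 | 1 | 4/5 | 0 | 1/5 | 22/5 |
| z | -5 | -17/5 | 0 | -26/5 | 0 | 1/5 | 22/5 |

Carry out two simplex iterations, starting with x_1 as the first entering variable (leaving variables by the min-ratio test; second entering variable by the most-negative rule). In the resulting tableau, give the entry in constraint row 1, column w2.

-1/3

Ratio test on column x_1 — row 1: 1/1 = 1; row 2: entry 0 ≤ 0. Minimum is 1 at row 1 (w1 leaves); pivot element 1.
Divide row 1 by 1; eliminate column x_1 from the other rows.
Second iteration: most negative z-row entry is -67/5 in column x_2, so x_2 enters.
Ratio test on column x_2 — row 1: entry -2 ≤ 0; row 2: (22/5)/(3/5) = 22/3. Minimum is 22/3 at row 2 (x_3 leaves); pivot element 3/5.
Divide row 2 by 3/5; eliminate column x_2 from the other rows.
After both pivots, the entry at constraint row 1, column w2 is -1/3.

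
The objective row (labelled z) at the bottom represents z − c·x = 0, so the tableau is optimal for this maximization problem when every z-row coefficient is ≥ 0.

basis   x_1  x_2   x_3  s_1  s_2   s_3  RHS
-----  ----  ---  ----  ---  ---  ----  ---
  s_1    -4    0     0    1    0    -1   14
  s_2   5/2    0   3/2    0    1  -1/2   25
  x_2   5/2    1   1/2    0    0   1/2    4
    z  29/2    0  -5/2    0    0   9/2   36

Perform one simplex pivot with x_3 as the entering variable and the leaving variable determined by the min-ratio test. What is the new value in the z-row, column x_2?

5

Ratio test on column x_3 — row 1: entry 0 ≤ 0; row 2: 25/(3/2) = 50/3; row 3: 4/(1/2) = 8. Minimum is 8 at row 3 (x_2 leaves); pivot element 1/2.
Divide row 3 by 1/2; eliminate column x_3 from the other rows.
z-row update in column x_2: 0 − (-5/2)·2 = 5.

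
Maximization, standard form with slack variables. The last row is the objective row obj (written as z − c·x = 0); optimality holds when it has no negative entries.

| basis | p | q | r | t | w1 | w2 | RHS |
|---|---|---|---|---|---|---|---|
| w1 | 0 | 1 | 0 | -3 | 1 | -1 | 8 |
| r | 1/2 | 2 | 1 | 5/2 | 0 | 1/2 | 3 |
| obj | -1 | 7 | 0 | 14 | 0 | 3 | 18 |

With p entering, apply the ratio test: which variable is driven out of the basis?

Column p entries and ratios — w1: 0 ≤ 0, skip; r: 3/(1/2) = 6.
Smallest ratio is 6 in the row of r, so r leaves.

r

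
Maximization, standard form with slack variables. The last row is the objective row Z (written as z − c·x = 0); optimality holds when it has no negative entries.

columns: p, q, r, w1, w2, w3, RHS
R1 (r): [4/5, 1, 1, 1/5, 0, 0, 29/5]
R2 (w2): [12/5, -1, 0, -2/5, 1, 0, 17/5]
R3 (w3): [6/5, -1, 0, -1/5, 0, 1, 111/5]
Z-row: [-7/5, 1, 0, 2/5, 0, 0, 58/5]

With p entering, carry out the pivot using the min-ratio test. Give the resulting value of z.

163/12

Ratio test on column p — row 1: (29/5)/(4/5) = 29/4; row 2: (17/5)/(12/5) = 17/12; row 3: (111/5)/(6/5) = 37/2. Minimum is 17/12 at row 2 (w2 leaves); pivot element 12/5.
Pivot on row 2; the Z-row RHS becomes 58/5 − (-7/5)·(17/12) = 163/12.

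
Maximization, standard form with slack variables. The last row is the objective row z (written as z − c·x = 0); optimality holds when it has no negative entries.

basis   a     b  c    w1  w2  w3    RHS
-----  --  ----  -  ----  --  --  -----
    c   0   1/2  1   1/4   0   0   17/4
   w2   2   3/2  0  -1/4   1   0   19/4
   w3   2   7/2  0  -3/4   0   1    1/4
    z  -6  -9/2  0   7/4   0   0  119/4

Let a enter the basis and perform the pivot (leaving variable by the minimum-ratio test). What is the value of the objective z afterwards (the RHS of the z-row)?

61/2

Ratio test on column a — row 1: entry 0 ≤ 0; row 2: (19/4)/2 = 19/8; row 3: (1/4)/2 = 1/8. Minimum is 1/8 at row 3 (w3 leaves); pivot element 2.
Pivot on row 3; the z-row RHS becomes 119/4 − (-6)·(1/8) = 61/2.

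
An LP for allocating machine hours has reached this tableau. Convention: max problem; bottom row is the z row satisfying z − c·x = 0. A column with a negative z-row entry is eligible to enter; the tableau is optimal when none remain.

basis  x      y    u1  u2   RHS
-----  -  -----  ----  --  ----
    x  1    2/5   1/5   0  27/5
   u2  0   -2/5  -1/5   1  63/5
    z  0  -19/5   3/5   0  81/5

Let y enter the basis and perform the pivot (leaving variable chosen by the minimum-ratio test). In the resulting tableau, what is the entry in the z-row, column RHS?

Ratio test on column y — row 1: (27/5)/(2/5) = 27/2; row 2: entry -2/5 ≤ 0. Minimum is 27/2 at row 1 (x leaves); pivot element 2/5.
Divide row 1 by 2/5; eliminate column y from the other rows.
z-row update in column RHS: 81/5 − (-19/5)·(27/2) = 135/2.

135/2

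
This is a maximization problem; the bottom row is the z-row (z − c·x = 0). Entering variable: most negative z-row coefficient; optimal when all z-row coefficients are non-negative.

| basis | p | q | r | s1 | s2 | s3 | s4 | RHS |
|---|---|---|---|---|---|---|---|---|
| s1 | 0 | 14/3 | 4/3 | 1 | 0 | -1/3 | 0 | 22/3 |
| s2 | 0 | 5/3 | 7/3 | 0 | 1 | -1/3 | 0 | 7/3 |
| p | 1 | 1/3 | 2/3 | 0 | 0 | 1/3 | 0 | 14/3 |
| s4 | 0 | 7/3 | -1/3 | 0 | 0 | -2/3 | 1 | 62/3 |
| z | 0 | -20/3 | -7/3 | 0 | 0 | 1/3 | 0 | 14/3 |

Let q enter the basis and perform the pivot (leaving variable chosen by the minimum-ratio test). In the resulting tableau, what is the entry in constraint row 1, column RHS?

4/5

Ratio test on column q — row 1: (22/3)/(14/3) = 11/7; row 2: (7/3)/(5/3) = 7/5; row 3: (14/3)/(1/3) = 14; row 4: (62/3)/(7/3) = 62/7. Minimum is 7/5 at row 2 (s2 leaves); pivot element 5/3.
Divide row 2 by 5/3; eliminate column q from the other rows.
Row 1 update in column RHS: 22/3 − (14/3)·(7/5) = 4/5.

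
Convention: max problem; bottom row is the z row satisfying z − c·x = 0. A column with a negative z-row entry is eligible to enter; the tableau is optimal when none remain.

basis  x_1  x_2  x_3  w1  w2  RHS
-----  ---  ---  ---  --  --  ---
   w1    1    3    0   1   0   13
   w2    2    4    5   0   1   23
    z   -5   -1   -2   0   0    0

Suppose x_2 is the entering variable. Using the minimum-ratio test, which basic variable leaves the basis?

Column x_2 entries and ratios — w1: 13/3 = 13/3; w2: 23/4 = 23/4.
Smallest ratio is 13/3 in the row of w1, so w1 leaves.

w1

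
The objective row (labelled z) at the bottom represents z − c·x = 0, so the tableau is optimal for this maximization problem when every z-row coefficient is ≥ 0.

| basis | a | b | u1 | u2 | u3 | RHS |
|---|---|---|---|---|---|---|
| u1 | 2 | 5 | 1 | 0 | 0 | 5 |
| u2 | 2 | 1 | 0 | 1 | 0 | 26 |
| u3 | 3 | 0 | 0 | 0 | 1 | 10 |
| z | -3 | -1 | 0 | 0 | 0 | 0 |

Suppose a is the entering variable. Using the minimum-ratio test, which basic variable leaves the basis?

u1

Column a entries and ratios — u1: 5/2 = 5/2; u2: 26/2 = 13; u3: 10/3 = 10/3.
Smallest ratio is 5/2 in the row of u1, so u1 leaves.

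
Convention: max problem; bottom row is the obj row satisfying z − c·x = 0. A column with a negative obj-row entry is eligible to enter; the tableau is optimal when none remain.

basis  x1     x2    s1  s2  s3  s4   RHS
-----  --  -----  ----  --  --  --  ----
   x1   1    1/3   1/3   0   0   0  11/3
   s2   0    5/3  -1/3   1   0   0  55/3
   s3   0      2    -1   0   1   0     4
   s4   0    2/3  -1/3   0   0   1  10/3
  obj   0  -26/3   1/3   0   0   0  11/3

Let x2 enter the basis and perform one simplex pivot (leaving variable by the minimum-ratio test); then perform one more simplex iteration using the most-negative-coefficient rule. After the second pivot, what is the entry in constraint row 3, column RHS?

5

Ratio test on column x2 — row 1: (11/3)/(1/3) = 11; row 2: (55/3)/(5/3) = 11; row 3: 4/2 = 2; row 4: (10/3)/(2/3) = 5. Minimum is 2 at row 3 (s3 leaves); pivot element 2.
Divide row 3 by 2; eliminate column x2 from the other rows.
Second iteration: most negative obj-row entry is -4 in column s1, so s1 enters.
Ratio test on column s1 — row 1: 3/(1/2) = 6; row 2: 15/(1/2) = 30; row 3: entry -1/2 ≤ 0; row 4: entry 0 ≤ 0. Minimum is 6 at row 1 (x1 leaves); pivot element 1/2.
Divide row 1 by 1/2; eliminate column s1 from the other rows.
After both pivots, the entry at constraint row 3, column RHS is 5.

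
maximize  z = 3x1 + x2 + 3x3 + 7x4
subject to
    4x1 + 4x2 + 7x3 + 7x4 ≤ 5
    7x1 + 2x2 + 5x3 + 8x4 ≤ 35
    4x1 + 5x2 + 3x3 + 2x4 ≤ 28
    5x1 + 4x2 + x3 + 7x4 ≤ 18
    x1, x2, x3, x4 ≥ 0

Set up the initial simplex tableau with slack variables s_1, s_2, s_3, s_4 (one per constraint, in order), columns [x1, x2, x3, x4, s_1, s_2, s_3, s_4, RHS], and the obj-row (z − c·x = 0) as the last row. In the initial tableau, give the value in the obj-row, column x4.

-7

The obj-row carries the negated objective coefficients: the x4 entry is -7.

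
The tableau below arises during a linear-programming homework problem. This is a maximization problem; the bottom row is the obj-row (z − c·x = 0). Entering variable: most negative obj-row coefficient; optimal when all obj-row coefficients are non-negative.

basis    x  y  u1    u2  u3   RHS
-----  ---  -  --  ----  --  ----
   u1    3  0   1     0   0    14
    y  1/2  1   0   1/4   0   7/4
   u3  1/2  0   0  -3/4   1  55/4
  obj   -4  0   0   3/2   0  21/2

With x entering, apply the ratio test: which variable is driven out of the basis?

y

Column x entries and ratios — u1: 14/3 = 14/3; y: (7/4)/(1/2) = 7/2; u3: (55/4)/(1/2) = 55/2.
Smallest ratio is 7/2 in the row of y, so y leaves.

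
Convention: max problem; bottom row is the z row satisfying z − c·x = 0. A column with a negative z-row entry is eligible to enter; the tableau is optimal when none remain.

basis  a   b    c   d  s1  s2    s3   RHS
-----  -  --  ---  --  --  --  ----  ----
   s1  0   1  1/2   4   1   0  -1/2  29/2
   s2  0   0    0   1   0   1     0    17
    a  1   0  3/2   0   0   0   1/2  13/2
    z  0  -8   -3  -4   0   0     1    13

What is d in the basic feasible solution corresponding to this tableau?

0

d is not in the basis, so in the current basic feasible solution d = 0.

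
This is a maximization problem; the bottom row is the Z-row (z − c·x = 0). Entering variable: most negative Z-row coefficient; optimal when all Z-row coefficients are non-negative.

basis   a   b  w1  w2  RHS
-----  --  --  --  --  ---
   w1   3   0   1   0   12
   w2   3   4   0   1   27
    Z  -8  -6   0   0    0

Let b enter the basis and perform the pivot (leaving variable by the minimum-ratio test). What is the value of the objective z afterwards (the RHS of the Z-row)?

Ratio test on column b — row 1: entry 0 ≤ 0; row 2: 27/4 = 27/4. Minimum is 27/4 at row 2 (w2 leaves); pivot element 4.
Pivot on row 2; the Z-row RHS becomes 0 − (-6)·(27/4) = 81/2.

81/2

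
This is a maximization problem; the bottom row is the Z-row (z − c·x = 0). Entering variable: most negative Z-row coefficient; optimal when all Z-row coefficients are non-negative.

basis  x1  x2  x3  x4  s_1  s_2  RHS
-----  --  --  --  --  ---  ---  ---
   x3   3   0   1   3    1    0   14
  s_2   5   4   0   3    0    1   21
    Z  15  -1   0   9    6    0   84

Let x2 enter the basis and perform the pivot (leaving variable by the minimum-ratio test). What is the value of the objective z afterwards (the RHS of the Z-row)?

357/4

Ratio test on column x2 — row 1: entry 0 ≤ 0; row 2: 21/4 = 21/4. Minimum is 21/4 at row 2 (s_2 leaves); pivot element 4.
Pivot on row 2; the Z-row RHS becomes 84 − (-1)·(21/4) = 357/4.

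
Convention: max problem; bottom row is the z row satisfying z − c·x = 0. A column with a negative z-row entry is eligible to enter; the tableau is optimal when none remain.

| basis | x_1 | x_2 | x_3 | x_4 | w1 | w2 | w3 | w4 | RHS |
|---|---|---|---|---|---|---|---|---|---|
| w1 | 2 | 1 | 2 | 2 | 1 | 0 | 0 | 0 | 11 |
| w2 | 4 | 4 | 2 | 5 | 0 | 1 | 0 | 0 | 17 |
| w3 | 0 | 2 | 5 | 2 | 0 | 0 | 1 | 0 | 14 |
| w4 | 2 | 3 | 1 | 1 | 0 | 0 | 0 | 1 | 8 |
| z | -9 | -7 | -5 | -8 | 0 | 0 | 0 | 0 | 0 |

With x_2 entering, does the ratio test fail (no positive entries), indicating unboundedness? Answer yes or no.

no

Column x_2 has positive entries in row(s) 1, 2, 3, 4, so the ratio test bounds it — not unbounded.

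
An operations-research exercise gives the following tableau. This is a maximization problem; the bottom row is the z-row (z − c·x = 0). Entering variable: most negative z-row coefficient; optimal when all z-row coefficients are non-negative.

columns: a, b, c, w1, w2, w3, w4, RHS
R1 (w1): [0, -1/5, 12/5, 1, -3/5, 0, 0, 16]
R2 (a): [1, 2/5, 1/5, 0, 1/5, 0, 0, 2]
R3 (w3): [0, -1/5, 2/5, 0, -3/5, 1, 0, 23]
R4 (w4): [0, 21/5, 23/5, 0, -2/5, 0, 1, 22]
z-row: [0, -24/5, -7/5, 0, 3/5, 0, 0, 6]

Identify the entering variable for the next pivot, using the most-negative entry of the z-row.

b

Negative z-row entries: b: -24/5, c: -7/5.
The most negative is -24/5 in column b, so b enters.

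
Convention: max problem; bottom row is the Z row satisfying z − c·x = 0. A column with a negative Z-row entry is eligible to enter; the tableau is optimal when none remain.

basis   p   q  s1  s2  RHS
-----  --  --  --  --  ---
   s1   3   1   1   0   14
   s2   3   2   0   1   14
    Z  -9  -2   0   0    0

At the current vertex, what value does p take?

p is not in the basis, so in the current basic feasible solution p = 0.

0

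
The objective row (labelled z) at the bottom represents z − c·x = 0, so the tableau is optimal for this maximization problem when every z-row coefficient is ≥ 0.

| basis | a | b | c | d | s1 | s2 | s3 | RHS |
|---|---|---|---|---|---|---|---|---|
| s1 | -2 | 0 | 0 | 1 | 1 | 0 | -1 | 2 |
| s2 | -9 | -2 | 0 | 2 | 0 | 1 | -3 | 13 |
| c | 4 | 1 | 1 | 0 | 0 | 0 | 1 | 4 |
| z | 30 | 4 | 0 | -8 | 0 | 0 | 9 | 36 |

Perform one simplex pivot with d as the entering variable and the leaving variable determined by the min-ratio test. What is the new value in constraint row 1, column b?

Ratio test on column d — row 1: 2/1 = 2; row 2: 13/2 = 13/2; row 3: entry 0 ≤ 0. Minimum is 2 at row 1 (s1 leaves); pivot element 1.
Divide row 1 by 1; eliminate column d from the other rows.
In the new row 1, the b entry is the old entry divided by the pivot: 0/1 = 0.

0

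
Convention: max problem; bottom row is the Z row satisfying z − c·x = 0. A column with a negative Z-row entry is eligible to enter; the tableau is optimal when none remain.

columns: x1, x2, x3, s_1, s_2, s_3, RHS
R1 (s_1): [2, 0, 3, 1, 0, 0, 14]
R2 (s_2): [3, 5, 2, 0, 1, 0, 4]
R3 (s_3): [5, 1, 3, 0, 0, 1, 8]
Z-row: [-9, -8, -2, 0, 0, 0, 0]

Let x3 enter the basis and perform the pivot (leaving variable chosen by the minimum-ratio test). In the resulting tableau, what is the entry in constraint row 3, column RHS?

Ratio test on column x3 — row 1: 14/3 = 14/3; row 2: 4/2 = 2; row 3: 8/3 = 8/3. Minimum is 2 at row 2 (s_2 leaves); pivot element 2.
Divide row 2 by 2; eliminate column x3 from the other rows.
Row 3 update in column RHS: 8 − 3·2 = 2.

2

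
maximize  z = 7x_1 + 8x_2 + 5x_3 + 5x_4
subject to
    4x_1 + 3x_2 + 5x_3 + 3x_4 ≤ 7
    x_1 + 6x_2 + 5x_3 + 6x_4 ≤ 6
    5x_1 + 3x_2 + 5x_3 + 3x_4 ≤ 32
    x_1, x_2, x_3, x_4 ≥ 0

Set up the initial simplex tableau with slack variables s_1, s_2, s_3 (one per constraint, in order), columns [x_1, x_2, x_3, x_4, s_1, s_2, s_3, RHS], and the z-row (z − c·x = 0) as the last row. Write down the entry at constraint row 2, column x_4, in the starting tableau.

6

Constraint 2 has coefficient 6 on x_4.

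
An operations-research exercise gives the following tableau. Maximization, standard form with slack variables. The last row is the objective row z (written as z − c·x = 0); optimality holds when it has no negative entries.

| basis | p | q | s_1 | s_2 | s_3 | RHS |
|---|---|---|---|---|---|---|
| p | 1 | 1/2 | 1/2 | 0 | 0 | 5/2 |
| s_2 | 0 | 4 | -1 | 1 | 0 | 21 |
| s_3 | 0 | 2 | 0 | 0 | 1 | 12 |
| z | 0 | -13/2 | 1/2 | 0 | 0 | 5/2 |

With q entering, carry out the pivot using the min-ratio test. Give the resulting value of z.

Ratio test on column q — row 1: (5/2)/(1/2) = 5; row 2: 21/4 = 21/4; row 3: 12/2 = 6. Minimum is 5 at row 1 (p leaves); pivot element 1/2.
Pivot on row 1; the z-row RHS becomes 5/2 − (-13/2)·5 = 35.

35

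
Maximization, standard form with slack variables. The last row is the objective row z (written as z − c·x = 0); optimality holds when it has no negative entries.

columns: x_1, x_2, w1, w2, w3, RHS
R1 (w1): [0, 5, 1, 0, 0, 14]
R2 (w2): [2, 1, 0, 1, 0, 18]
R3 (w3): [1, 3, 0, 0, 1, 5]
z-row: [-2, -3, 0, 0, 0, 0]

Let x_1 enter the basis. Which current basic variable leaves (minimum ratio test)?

w3

Column x_1 entries and ratios — w1: 0 ≤ 0, skip; w2: 18/2 = 9; w3: 5/1 = 5.
Smallest ratio is 5 in the row of w3, so w3 leaves.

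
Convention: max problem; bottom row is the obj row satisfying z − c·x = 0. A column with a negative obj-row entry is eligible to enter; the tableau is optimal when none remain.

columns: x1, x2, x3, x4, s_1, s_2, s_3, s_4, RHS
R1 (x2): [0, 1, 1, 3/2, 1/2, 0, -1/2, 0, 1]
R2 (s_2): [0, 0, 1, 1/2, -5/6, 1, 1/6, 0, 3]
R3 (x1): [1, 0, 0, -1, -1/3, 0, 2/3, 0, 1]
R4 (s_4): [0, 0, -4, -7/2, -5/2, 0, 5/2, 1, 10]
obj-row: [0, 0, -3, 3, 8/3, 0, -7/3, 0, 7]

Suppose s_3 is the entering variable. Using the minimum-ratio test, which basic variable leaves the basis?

Column s_3 entries and ratios — x2: -1/2 ≤ 0, skip; s_2: 3/(1/6) = 18; x1: 1/(2/3) = 3/2; s_4: 10/(5/2) = 4.
Smallest ratio is 3/2 in the row of x1, so x1 leaves.

x1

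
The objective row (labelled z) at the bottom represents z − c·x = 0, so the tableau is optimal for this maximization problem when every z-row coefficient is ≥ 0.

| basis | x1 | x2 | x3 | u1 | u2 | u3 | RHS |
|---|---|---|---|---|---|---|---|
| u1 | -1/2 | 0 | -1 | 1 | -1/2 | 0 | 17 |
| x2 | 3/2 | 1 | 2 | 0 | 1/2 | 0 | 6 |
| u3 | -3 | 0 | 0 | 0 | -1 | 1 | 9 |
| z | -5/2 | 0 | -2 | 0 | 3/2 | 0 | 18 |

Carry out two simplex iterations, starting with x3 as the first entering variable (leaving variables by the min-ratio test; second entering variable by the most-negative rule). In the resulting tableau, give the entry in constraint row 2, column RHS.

Ratio test on column x3 — row 1: entry -1 ≤ 0; row 2: 6/2 = 3; row 3: entry 0 ≤ 0. Minimum is 3 at row 2 (x2 leaves); pivot element 2.
Divide row 2 by 2; eliminate column x3 from the other rows.
Second iteration: most negative z-row entry is -1 in column x1, so x1 enters.
Ratio test on column x1 — row 1: 20/(1/4) = 80; row 2: 3/(3/4) = 4; row 3: entry -3 ≤ 0. Minimum is 4 at row 2 (x3 leaves); pivot element 3/4.
Divide row 2 by 3/4; eliminate column x1 from the other rows.
After both pivots, the entry at constraint row 2, column RHS is 4.

4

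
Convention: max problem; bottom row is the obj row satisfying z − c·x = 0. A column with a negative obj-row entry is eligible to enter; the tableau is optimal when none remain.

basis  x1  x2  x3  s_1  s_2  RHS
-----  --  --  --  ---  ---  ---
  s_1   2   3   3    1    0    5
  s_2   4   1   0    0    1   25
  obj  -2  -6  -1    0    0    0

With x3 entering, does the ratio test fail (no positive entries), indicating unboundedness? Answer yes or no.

no

Column x3 has positive entries in row(s) 1, so the ratio test bounds it — not unbounded.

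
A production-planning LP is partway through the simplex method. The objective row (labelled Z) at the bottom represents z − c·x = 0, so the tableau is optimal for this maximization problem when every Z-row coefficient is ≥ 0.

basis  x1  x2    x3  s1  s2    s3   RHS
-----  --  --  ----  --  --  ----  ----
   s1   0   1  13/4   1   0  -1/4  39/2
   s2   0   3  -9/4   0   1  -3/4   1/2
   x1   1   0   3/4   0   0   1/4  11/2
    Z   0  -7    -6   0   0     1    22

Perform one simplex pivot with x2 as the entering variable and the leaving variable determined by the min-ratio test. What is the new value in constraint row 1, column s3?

0

Ratio test on column x2 — row 1: (39/2)/1 = 39/2; row 2: (1/2)/3 = 1/6; row 3: entry 0 ≤ 0. Minimum is 1/6 at row 2 (s2 leaves); pivot element 3.
Divide row 2 by 3; eliminate column x2 from the other rows.
Row 1 update in column s3: -1/4 − 1·(-1/4) = 0.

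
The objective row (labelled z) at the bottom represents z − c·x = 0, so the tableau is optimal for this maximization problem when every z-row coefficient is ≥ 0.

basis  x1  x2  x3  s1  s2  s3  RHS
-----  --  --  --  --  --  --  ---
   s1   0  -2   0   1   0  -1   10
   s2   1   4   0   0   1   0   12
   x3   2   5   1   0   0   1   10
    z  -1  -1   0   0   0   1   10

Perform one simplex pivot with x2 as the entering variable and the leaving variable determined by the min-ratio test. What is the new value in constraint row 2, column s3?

-4/5

Ratio test on column x2 — row 1: entry -2 ≤ 0; row 2: 12/4 = 3; row 3: 10/5 = 2. Minimum is 2 at row 3 (x3 leaves); pivot element 5.
Divide row 3 by 5; eliminate column x2 from the other rows.
Row 2 update in column s3: 0 − 4·(1/5) = -4/5.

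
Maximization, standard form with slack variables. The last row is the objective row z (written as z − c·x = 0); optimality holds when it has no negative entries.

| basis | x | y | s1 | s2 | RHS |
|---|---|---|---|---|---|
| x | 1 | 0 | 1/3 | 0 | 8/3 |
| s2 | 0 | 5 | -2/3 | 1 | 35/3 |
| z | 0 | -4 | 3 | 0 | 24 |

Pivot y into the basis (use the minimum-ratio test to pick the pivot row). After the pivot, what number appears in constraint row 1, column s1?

1/3

Ratio test on column y — row 1: entry 0 ≤ 0; row 2: (35/3)/5 = 7/3. Minimum is 7/3 at row 2 (s2 leaves); pivot element 5.
Divide row 2 by 5; eliminate column y from the other rows.
Row 1 update in column s1: 1/3 − 0·(-2/15) = 1/3.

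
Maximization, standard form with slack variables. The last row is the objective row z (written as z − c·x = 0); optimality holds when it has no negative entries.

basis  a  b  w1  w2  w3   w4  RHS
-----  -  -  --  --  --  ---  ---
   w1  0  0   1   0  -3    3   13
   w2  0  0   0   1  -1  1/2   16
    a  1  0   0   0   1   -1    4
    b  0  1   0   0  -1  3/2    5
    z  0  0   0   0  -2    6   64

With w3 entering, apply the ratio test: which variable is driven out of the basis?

a

Column w3 entries and ratios — w1: -3 ≤ 0, skip; w2: -1 ≤ 0, skip; a: 4/1 = 4; b: -1 ≤ 0, skip.
Smallest ratio is 4 in the row of a, so a leaves.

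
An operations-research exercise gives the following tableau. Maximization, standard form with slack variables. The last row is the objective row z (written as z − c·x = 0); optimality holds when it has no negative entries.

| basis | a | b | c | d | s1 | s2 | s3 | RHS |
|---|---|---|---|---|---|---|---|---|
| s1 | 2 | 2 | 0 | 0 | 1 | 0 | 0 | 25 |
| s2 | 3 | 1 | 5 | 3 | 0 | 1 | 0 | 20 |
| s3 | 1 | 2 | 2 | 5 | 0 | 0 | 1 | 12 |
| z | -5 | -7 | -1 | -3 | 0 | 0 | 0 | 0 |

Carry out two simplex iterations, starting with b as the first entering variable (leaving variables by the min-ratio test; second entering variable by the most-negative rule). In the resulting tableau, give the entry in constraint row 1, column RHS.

Ratio test on column b — row 1: 25/2 = 25/2; row 2: 20/1 = 20; row 3: 12/2 = 6. Minimum is 6 at row 3 (s3 leaves); pivot element 2.
Divide row 3 by 2; eliminate column b from the other rows.
Second iteration: most negative z-row entry is -3/2 in column a, so a enters.
Ratio test on column a — row 1: 13/1 = 13; row 2: 14/(5/2) = 28/5; row 3: 6/(1/2) = 12. Minimum is 28/5 at row 2 (s2 leaves); pivot element 5/2.
Divide row 2 by 5/2; eliminate column a from the other rows.
After both pivots, the entry at constraint row 1, column RHS is 37/5.

37/5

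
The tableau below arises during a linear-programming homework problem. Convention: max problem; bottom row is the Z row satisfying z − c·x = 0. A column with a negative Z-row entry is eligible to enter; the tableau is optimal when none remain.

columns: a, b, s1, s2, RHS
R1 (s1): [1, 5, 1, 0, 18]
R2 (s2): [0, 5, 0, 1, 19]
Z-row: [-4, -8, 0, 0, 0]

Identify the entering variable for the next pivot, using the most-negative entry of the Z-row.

Negative Z-row entries: a: -4, b: -8.
The most negative is -8 in column b, so b enters.

b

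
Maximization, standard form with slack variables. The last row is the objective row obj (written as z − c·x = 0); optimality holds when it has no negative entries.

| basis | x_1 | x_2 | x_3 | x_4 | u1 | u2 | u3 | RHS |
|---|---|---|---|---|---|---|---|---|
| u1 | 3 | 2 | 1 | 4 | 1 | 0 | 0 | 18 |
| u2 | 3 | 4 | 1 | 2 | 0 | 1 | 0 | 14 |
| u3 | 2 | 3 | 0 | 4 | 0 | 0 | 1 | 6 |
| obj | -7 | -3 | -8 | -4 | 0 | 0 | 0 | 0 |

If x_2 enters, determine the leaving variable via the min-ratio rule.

Column x_2 entries and ratios — u1: 18/2 = 9; u2: 14/4 = 7/2; u3: 6/3 = 2.
Smallest ratio is 2 in the row of u3, so u3 leaves.

u3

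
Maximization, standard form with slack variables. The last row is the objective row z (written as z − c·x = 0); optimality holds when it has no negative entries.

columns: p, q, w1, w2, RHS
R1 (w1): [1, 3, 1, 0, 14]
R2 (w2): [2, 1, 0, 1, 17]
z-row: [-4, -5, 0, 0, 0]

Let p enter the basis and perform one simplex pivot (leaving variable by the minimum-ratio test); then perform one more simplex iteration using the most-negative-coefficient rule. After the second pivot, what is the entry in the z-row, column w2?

Ratio test on column p — row 1: 14/1 = 14; row 2: 17/2 = 17/2. Minimum is 17/2 at row 2 (w2 leaves); pivot element 2.
Divide row 2 by 2; eliminate column p from the other rows.
Second iteration: most negative z-row entry is -3 in column q, so q enters.
Ratio test on column q — row 1: (11/2)/(5/2) = 11/5; row 2: (17/2)/(1/2) = 17. Minimum is 11/5 at row 1 (w1 leaves); pivot element 5/2.
Divide row 1 by 5/2; eliminate column q from the other rows.
After both pivots, the entry at the z-row, column w2 is 7/5.

7/5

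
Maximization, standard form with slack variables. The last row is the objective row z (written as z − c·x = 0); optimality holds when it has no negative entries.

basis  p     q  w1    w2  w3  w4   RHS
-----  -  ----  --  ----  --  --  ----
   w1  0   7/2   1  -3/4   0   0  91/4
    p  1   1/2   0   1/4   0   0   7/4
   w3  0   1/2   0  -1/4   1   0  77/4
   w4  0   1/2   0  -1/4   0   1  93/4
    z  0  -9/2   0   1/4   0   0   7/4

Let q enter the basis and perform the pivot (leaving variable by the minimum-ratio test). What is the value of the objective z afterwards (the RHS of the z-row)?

Ratio test on column q — row 1: (91/4)/(7/2) = 13/2; row 2: (7/4)/(1/2) = 7/2; row 3: (77/4)/(1/2) = 77/2; row 4: (93/4)/(1/2) = 93/2. Minimum is 7/2 at row 2 (p leaves); pivot element 1/2.
Pivot on row 2; the z-row RHS becomes 7/4 − (-9/2)·(7/2) = 35/2.

35/2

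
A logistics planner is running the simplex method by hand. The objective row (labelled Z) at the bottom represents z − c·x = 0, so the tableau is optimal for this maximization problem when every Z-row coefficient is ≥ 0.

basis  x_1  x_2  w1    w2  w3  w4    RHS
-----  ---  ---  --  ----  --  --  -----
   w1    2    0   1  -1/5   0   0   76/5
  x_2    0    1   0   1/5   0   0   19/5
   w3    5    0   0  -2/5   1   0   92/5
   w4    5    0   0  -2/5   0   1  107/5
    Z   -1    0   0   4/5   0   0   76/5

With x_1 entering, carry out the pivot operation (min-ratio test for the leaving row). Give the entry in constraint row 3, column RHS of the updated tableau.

Ratio test on column x_1 — row 1: (76/5)/2 = 38/5; row 2: entry 0 ≤ 0; row 3: (92/5)/5 = 92/25; row 4: (107/5)/5 = 107/25. Minimum is 92/25 at row 3 (w3 leaves); pivot element 5.
Divide row 3 by 5; eliminate column x_1 from the other rows.
In the new row 3, the RHS entry is the old entry divided by the pivot: (92/5)/5 = 92/25.

92/25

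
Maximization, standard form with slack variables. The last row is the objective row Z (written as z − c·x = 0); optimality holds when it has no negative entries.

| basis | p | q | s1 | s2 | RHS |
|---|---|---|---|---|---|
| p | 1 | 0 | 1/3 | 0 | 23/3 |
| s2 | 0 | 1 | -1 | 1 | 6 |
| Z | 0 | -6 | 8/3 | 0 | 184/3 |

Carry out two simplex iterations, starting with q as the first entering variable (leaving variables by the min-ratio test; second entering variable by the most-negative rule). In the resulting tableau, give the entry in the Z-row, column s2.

Ratio test on column q — row 1: entry 0 ≤ 0; row 2: 6/1 = 6. Minimum is 6 at row 2 (s2 leaves); pivot element 1.
Divide row 2 by 1; eliminate column q from the other rows.
Second iteration: most negative Z-row entry is -10/3 in column s1, so s1 enters.
Ratio test on column s1 — row 1: (23/3)/(1/3) = 23; row 2: entry -1 ≤ 0. Minimum is 23 at row 1 (p leaves); pivot element 1/3.
Divide row 1 by 1/3; eliminate column s1 from the other rows.
After both pivots, the entry at the Z-row, column s2 is 6.

6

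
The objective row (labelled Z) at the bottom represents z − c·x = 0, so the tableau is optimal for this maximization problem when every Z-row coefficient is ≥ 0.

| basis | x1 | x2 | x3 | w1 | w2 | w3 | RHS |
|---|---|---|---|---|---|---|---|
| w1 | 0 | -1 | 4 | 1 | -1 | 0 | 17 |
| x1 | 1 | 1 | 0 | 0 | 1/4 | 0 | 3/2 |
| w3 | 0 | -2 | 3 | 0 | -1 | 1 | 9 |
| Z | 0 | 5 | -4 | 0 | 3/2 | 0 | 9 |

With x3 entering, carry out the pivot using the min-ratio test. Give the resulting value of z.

Ratio test on column x3 — row 1: 17/4 = 17/4; row 2: entry 0 ≤ 0; row 3: 9/3 = 3. Minimum is 3 at row 3 (w3 leaves); pivot element 3.
Pivot on row 3; the Z-row RHS becomes 9 − (-4)·3 = 21.

21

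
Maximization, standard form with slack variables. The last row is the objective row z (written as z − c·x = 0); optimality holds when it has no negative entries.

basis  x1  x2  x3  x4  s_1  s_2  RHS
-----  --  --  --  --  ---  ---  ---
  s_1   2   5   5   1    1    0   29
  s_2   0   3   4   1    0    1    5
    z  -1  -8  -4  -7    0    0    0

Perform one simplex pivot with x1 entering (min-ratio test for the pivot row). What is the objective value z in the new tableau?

29/2

Ratio test on column x1 — row 1: 29/2 = 29/2; row 2: entry 0 ≤ 0. Minimum is 29/2 at row 1 (s_1 leaves); pivot element 2.
Pivot on row 1; the z-row RHS becomes 0 − (-1)·(29/2) = 29/2.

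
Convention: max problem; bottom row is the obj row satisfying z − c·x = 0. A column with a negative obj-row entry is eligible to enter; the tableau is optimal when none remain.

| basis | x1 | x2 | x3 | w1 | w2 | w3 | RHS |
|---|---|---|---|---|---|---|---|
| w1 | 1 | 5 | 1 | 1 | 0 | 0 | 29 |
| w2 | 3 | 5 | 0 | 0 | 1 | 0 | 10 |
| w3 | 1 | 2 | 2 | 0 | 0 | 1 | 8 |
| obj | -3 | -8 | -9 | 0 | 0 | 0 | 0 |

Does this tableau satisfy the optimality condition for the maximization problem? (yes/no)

no

The obj-row has a negative entry -9 in column x3, so it is not optimal.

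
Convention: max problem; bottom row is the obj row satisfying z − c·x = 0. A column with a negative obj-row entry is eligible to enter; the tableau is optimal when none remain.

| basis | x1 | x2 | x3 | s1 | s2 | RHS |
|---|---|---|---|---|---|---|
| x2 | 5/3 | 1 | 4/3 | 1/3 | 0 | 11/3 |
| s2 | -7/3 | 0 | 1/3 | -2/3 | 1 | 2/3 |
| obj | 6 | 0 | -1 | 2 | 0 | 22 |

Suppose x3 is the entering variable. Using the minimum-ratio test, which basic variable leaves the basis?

Column x3 entries and ratios — x2: (11/3)/(4/3) = 11/4; s2: (2/3)/(1/3) = 2.
Smallest ratio is 2 in the row of s2, so s2 leaves.

s2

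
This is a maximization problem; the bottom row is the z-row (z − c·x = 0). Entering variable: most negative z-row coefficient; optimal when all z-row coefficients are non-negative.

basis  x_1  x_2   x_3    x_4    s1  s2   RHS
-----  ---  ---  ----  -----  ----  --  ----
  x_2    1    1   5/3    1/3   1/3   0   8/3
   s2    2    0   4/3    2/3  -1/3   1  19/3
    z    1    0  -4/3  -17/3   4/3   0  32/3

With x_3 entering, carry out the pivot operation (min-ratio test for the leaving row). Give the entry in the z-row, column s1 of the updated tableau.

Ratio test on column x_3 — row 1: (8/3)/(5/3) = 8/5; row 2: (19/3)/(4/3) = 19/4. Minimum is 8/5 at row 1 (x_2 leaves); pivot element 5/3.
Divide row 1 by 5/3; eliminate column x_3 from the other rows.
z-row update in column s1: 4/3 − (-4/3)·(1/5) = 8/5.

8/5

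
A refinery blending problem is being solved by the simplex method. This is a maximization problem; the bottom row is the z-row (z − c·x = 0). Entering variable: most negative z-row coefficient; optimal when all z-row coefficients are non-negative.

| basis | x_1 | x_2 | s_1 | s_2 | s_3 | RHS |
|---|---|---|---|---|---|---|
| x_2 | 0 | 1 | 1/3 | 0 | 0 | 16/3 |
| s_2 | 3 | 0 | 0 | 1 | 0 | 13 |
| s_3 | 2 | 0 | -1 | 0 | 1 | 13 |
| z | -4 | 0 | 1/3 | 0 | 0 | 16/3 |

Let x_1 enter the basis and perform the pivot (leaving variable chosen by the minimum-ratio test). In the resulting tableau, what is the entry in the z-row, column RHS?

68/3

Ratio test on column x_1 — row 1: entry 0 ≤ 0; row 2: 13/3 = 13/3; row 3: 13/2 = 13/2. Minimum is 13/3 at row 2 (s_2 leaves); pivot element 3.
Divide row 2 by 3; eliminate column x_1 from the other rows.
z-row update in column RHS: 16/3 − (-4)·(13/3) = 68/3.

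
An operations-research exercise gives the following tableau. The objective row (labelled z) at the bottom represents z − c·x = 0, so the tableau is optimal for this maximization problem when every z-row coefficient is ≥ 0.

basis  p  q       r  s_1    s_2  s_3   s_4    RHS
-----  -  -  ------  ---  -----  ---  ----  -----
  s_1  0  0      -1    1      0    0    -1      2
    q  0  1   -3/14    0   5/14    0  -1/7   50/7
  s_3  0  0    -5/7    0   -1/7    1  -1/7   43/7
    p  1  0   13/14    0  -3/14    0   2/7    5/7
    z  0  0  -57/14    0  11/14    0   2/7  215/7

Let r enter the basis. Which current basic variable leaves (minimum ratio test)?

p

Column r entries and ratios — s_1: -1 ≤ 0, skip; q: -3/14 ≤ 0, skip; s_3: -5/7 ≤ 0, skip; p: (5/7)/(13/14) = 10/13.
Smallest ratio is 10/13 in the row of p, so p leaves.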